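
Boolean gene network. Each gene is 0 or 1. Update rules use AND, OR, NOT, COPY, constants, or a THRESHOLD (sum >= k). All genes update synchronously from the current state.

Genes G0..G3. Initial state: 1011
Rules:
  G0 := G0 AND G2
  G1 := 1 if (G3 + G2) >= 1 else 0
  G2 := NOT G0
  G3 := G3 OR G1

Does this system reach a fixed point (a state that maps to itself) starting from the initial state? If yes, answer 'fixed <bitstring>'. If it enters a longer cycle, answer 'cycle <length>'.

Answer: fixed 0111

Derivation:
Step 0: 1011
Step 1: G0=G0&G2=1&1=1 G1=(1+1>=1)=1 G2=NOT G0=NOT 1=0 G3=G3|G1=1|0=1 -> 1101
Step 2: G0=G0&G2=1&0=0 G1=(1+0>=1)=1 G2=NOT G0=NOT 1=0 G3=G3|G1=1|1=1 -> 0101
Step 3: G0=G0&G2=0&0=0 G1=(1+0>=1)=1 G2=NOT G0=NOT 0=1 G3=G3|G1=1|1=1 -> 0111
Step 4: G0=G0&G2=0&1=0 G1=(1+1>=1)=1 G2=NOT G0=NOT 0=1 G3=G3|G1=1|1=1 -> 0111
Fixed point reached at step 3: 0111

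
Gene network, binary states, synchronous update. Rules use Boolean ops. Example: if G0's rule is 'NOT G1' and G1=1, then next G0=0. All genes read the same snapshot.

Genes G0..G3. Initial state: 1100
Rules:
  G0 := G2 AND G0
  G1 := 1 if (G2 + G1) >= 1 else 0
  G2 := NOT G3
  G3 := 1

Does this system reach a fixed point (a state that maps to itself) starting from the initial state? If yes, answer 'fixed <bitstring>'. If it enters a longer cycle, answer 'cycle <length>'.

Step 0: 1100
Step 1: G0=G2&G0=0&1=0 G1=(0+1>=1)=1 G2=NOT G3=NOT 0=1 G3=1(const) -> 0111
Step 2: G0=G2&G0=1&0=0 G1=(1+1>=1)=1 G2=NOT G3=NOT 1=0 G3=1(const) -> 0101
Step 3: G0=G2&G0=0&0=0 G1=(0+1>=1)=1 G2=NOT G3=NOT 1=0 G3=1(const) -> 0101
Fixed point reached at step 2: 0101

Answer: fixed 0101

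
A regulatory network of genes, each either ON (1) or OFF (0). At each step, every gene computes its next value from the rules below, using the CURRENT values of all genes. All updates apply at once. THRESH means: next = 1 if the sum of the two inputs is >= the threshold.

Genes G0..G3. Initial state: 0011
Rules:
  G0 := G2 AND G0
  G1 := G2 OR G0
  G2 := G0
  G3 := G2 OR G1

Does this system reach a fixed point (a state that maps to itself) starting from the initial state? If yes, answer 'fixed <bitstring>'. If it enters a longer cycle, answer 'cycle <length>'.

Answer: fixed 0000

Derivation:
Step 0: 0011
Step 1: G0=G2&G0=1&0=0 G1=G2|G0=1|0=1 G2=G0=0 G3=G2|G1=1|0=1 -> 0101
Step 2: G0=G2&G0=0&0=0 G1=G2|G0=0|0=0 G2=G0=0 G3=G2|G1=0|1=1 -> 0001
Step 3: G0=G2&G0=0&0=0 G1=G2|G0=0|0=0 G2=G0=0 G3=G2|G1=0|0=0 -> 0000
Step 4: G0=G2&G0=0&0=0 G1=G2|G0=0|0=0 G2=G0=0 G3=G2|G1=0|0=0 -> 0000
Fixed point reached at step 3: 0000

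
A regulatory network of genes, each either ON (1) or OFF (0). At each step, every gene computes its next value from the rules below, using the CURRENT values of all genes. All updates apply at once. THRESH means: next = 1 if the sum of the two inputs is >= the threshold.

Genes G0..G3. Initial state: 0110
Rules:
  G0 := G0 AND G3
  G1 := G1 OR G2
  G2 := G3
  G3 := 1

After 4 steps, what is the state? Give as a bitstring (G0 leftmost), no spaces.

Step 1: G0=G0&G3=0&0=0 G1=G1|G2=1|1=1 G2=G3=0 G3=1(const) -> 0101
Step 2: G0=G0&G3=0&1=0 G1=G1|G2=1|0=1 G2=G3=1 G3=1(const) -> 0111
Step 3: G0=G0&G3=0&1=0 G1=G1|G2=1|1=1 G2=G3=1 G3=1(const) -> 0111
Step 4: G0=G0&G3=0&1=0 G1=G1|G2=1|1=1 G2=G3=1 G3=1(const) -> 0111

0111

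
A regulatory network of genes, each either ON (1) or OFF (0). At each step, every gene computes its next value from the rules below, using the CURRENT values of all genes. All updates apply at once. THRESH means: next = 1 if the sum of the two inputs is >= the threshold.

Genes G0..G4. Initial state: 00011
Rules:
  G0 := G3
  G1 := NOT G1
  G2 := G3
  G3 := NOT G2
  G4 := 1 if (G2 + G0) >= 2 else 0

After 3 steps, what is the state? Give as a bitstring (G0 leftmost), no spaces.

Step 1: G0=G3=1 G1=NOT G1=NOT 0=1 G2=G3=1 G3=NOT G2=NOT 0=1 G4=(0+0>=2)=0 -> 11110
Step 2: G0=G3=1 G1=NOT G1=NOT 1=0 G2=G3=1 G3=NOT G2=NOT 1=0 G4=(1+1>=2)=1 -> 10101
Step 3: G0=G3=0 G1=NOT G1=NOT 0=1 G2=G3=0 G3=NOT G2=NOT 1=0 G4=(1+1>=2)=1 -> 01001

01001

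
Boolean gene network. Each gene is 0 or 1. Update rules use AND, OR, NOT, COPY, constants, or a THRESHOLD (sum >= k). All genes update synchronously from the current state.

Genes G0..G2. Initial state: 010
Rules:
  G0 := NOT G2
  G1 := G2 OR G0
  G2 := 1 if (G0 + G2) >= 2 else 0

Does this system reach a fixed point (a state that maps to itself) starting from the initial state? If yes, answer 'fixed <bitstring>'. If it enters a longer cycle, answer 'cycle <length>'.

Step 0: 010
Step 1: G0=NOT G2=NOT 0=1 G1=G2|G0=0|0=0 G2=(0+0>=2)=0 -> 100
Step 2: G0=NOT G2=NOT 0=1 G1=G2|G0=0|1=1 G2=(1+0>=2)=0 -> 110
Step 3: G0=NOT G2=NOT 0=1 G1=G2|G0=0|1=1 G2=(1+0>=2)=0 -> 110
Fixed point reached at step 2: 110

Answer: fixed 110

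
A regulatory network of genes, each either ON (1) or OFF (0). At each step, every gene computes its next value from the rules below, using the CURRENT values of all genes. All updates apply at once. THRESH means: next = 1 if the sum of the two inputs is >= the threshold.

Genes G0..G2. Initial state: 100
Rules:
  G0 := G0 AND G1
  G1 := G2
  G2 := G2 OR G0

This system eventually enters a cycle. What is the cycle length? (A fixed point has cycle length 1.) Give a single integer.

Answer: 1

Derivation:
Step 0: 100
Step 1: G0=G0&G1=1&0=0 G1=G2=0 G2=G2|G0=0|1=1 -> 001
Step 2: G0=G0&G1=0&0=0 G1=G2=1 G2=G2|G0=1|0=1 -> 011
Step 3: G0=G0&G1=0&1=0 G1=G2=1 G2=G2|G0=1|0=1 -> 011
State from step 3 equals state from step 2 -> cycle length 1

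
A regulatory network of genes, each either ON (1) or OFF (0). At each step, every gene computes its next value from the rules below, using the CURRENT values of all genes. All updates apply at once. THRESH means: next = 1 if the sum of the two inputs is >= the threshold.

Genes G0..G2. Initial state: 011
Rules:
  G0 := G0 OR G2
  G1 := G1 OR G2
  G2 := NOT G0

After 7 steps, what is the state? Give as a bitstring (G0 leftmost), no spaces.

Step 1: G0=G0|G2=0|1=1 G1=G1|G2=1|1=1 G2=NOT G0=NOT 0=1 -> 111
Step 2: G0=G0|G2=1|1=1 G1=G1|G2=1|1=1 G2=NOT G0=NOT 1=0 -> 110
Step 3: G0=G0|G2=1|0=1 G1=G1|G2=1|0=1 G2=NOT G0=NOT 1=0 -> 110
Step 4: G0=G0|G2=1|0=1 G1=G1|G2=1|0=1 G2=NOT G0=NOT 1=0 -> 110
Step 5: G0=G0|G2=1|0=1 G1=G1|G2=1|0=1 G2=NOT G0=NOT 1=0 -> 110
Step 6: G0=G0|G2=1|0=1 G1=G1|G2=1|0=1 G2=NOT G0=NOT 1=0 -> 110
Step 7: G0=G0|G2=1|0=1 G1=G1|G2=1|0=1 G2=NOT G0=NOT 1=0 -> 110

110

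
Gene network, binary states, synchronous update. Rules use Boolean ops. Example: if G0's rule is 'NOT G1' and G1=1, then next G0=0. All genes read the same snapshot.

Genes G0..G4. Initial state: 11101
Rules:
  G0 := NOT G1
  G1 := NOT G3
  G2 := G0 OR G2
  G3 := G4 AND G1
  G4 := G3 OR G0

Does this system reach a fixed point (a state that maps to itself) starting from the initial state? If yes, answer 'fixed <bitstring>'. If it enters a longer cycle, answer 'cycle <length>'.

Answer: cycle 4

Derivation:
Step 0: 11101
Step 1: G0=NOT G1=NOT 1=0 G1=NOT G3=NOT 0=1 G2=G0|G2=1|1=1 G3=G4&G1=1&1=1 G4=G3|G0=0|1=1 -> 01111
Step 2: G0=NOT G1=NOT 1=0 G1=NOT G3=NOT 1=0 G2=G0|G2=0|1=1 G3=G4&G1=1&1=1 G4=G3|G0=1|0=1 -> 00111
Step 3: G0=NOT G1=NOT 0=1 G1=NOT G3=NOT 1=0 G2=G0|G2=0|1=1 G3=G4&G1=1&0=0 G4=G3|G0=1|0=1 -> 10101
Step 4: G0=NOT G1=NOT 0=1 G1=NOT G3=NOT 0=1 G2=G0|G2=1|1=1 G3=G4&G1=1&0=0 G4=G3|G0=0|1=1 -> 11101
Cycle of length 4 starting at step 0 -> no fixed point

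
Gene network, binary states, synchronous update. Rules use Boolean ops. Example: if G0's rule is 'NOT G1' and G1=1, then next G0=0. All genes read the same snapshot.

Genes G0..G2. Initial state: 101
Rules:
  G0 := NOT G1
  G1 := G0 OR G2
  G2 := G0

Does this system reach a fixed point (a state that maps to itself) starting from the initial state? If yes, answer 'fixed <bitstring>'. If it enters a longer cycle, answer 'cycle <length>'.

Step 0: 101
Step 1: G0=NOT G1=NOT 0=1 G1=G0|G2=1|1=1 G2=G0=1 -> 111
Step 2: G0=NOT G1=NOT 1=0 G1=G0|G2=1|1=1 G2=G0=1 -> 011
Step 3: G0=NOT G1=NOT 1=0 G1=G0|G2=0|1=1 G2=G0=0 -> 010
Step 4: G0=NOT G1=NOT 1=0 G1=G0|G2=0|0=0 G2=G0=0 -> 000
Step 5: G0=NOT G1=NOT 0=1 G1=G0|G2=0|0=0 G2=G0=0 -> 100
Step 6: G0=NOT G1=NOT 0=1 G1=G0|G2=1|0=1 G2=G0=1 -> 111
Cycle of length 5 starting at step 1 -> no fixed point

Answer: cycle 5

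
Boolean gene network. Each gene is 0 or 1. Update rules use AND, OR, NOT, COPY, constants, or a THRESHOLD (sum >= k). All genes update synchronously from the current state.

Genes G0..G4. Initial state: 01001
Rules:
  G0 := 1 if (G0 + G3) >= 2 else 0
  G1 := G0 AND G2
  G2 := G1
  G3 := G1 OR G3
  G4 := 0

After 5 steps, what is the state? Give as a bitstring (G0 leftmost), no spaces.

Step 1: G0=(0+0>=2)=0 G1=G0&G2=0&0=0 G2=G1=1 G3=G1|G3=1|0=1 G4=0(const) -> 00110
Step 2: G0=(0+1>=2)=0 G1=G0&G2=0&1=0 G2=G1=0 G3=G1|G3=0|1=1 G4=0(const) -> 00010
Step 3: G0=(0+1>=2)=0 G1=G0&G2=0&0=0 G2=G1=0 G3=G1|G3=0|1=1 G4=0(const) -> 00010
Step 4: G0=(0+1>=2)=0 G1=G0&G2=0&0=0 G2=G1=0 G3=G1|G3=0|1=1 G4=0(const) -> 00010
Step 5: G0=(0+1>=2)=0 G1=G0&G2=0&0=0 G2=G1=0 G3=G1|G3=0|1=1 G4=0(const) -> 00010

00010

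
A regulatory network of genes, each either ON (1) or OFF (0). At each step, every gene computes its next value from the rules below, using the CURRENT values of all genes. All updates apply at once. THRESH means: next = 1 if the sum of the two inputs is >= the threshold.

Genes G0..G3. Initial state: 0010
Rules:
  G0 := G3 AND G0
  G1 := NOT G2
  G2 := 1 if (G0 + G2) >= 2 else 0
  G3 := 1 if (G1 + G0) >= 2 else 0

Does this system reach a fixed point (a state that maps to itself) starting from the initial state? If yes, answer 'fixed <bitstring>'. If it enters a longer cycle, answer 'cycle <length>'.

Step 0: 0010
Step 1: G0=G3&G0=0&0=0 G1=NOT G2=NOT 1=0 G2=(0+1>=2)=0 G3=(0+0>=2)=0 -> 0000
Step 2: G0=G3&G0=0&0=0 G1=NOT G2=NOT 0=1 G2=(0+0>=2)=0 G3=(0+0>=2)=0 -> 0100
Step 3: G0=G3&G0=0&0=0 G1=NOT G2=NOT 0=1 G2=(0+0>=2)=0 G3=(1+0>=2)=0 -> 0100
Fixed point reached at step 2: 0100

Answer: fixed 0100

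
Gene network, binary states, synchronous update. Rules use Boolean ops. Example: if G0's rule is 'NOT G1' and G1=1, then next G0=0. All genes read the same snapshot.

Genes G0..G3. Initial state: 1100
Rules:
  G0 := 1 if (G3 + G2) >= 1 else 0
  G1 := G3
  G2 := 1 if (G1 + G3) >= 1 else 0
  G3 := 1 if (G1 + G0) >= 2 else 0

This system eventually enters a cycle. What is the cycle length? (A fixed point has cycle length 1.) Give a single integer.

Step 0: 1100
Step 1: G0=(0+0>=1)=0 G1=G3=0 G2=(1+0>=1)=1 G3=(1+1>=2)=1 -> 0011
Step 2: G0=(1+1>=1)=1 G1=G3=1 G2=(0+1>=1)=1 G3=(0+0>=2)=0 -> 1110
Step 3: G0=(0+1>=1)=1 G1=G3=0 G2=(1+0>=1)=1 G3=(1+1>=2)=1 -> 1011
Step 4: G0=(1+1>=1)=1 G1=G3=1 G2=(0+1>=1)=1 G3=(0+1>=2)=0 -> 1110
State from step 4 equals state from step 2 -> cycle length 2

Answer: 2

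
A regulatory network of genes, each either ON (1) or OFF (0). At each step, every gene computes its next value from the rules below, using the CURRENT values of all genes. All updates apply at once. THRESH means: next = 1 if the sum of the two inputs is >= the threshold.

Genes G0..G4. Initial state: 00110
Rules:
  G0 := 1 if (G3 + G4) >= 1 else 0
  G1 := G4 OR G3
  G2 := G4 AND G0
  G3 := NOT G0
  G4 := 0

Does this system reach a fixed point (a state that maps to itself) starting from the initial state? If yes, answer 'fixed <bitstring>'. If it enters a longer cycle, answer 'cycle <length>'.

Step 0: 00110
Step 1: G0=(1+0>=1)=1 G1=G4|G3=0|1=1 G2=G4&G0=0&0=0 G3=NOT G0=NOT 0=1 G4=0(const) -> 11010
Step 2: G0=(1+0>=1)=1 G1=G4|G3=0|1=1 G2=G4&G0=0&1=0 G3=NOT G0=NOT 1=0 G4=0(const) -> 11000
Step 3: G0=(0+0>=1)=0 G1=G4|G3=0|0=0 G2=G4&G0=0&1=0 G3=NOT G0=NOT 1=0 G4=0(const) -> 00000
Step 4: G0=(0+0>=1)=0 G1=G4|G3=0|0=0 G2=G4&G0=0&0=0 G3=NOT G0=NOT 0=1 G4=0(const) -> 00010
Step 5: G0=(1+0>=1)=1 G1=G4|G3=0|1=1 G2=G4&G0=0&0=0 G3=NOT G0=NOT 0=1 G4=0(const) -> 11010
Cycle of length 4 starting at step 1 -> no fixed point

Answer: cycle 4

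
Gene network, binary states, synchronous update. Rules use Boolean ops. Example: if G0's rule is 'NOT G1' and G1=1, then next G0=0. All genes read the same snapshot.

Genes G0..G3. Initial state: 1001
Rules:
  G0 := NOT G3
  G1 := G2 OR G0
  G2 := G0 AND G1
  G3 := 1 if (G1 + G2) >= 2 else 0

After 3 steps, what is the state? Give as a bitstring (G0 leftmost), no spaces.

Step 1: G0=NOT G3=NOT 1=0 G1=G2|G0=0|1=1 G2=G0&G1=1&0=0 G3=(0+0>=2)=0 -> 0100
Step 2: G0=NOT G3=NOT 0=1 G1=G2|G0=0|0=0 G2=G0&G1=0&1=0 G3=(1+0>=2)=0 -> 1000
Step 3: G0=NOT G3=NOT 0=1 G1=G2|G0=0|1=1 G2=G0&G1=1&0=0 G3=(0+0>=2)=0 -> 1100

1100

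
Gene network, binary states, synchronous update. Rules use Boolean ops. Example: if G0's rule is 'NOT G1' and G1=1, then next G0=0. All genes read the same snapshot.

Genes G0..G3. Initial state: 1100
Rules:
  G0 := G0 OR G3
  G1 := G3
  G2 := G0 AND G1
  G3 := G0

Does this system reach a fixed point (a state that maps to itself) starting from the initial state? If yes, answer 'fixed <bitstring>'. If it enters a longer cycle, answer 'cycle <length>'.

Step 0: 1100
Step 1: G0=G0|G3=1|0=1 G1=G3=0 G2=G0&G1=1&1=1 G3=G0=1 -> 1011
Step 2: G0=G0|G3=1|1=1 G1=G3=1 G2=G0&G1=1&0=0 G3=G0=1 -> 1101
Step 3: G0=G0|G3=1|1=1 G1=G3=1 G2=G0&G1=1&1=1 G3=G0=1 -> 1111
Step 4: G0=G0|G3=1|1=1 G1=G3=1 G2=G0&G1=1&1=1 G3=G0=1 -> 1111
Fixed point reached at step 3: 1111

Answer: fixed 1111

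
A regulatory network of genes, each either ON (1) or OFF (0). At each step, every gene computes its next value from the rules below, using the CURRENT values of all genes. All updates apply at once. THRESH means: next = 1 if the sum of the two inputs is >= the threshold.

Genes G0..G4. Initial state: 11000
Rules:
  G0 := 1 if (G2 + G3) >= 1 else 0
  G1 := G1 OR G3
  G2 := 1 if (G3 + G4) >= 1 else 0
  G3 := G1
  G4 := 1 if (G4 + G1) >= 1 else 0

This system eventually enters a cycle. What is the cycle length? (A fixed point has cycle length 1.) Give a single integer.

Answer: 1

Derivation:
Step 0: 11000
Step 1: G0=(0+0>=1)=0 G1=G1|G3=1|0=1 G2=(0+0>=1)=0 G3=G1=1 G4=(0+1>=1)=1 -> 01011
Step 2: G0=(0+1>=1)=1 G1=G1|G3=1|1=1 G2=(1+1>=1)=1 G3=G1=1 G4=(1+1>=1)=1 -> 11111
Step 3: G0=(1+1>=1)=1 G1=G1|G3=1|1=1 G2=(1+1>=1)=1 G3=G1=1 G4=(1+1>=1)=1 -> 11111
State from step 3 equals state from step 2 -> cycle length 1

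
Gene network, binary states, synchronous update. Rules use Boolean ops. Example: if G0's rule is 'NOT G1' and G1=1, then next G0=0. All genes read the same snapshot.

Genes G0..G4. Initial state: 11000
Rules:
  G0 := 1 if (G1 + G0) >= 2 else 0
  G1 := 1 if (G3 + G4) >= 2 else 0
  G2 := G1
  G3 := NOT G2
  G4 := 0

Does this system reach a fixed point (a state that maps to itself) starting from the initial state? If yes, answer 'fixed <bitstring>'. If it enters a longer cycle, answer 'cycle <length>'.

Answer: fixed 00010

Derivation:
Step 0: 11000
Step 1: G0=(1+1>=2)=1 G1=(0+0>=2)=0 G2=G1=1 G3=NOT G2=NOT 0=1 G4=0(const) -> 10110
Step 2: G0=(0+1>=2)=0 G1=(1+0>=2)=0 G2=G1=0 G3=NOT G2=NOT 1=0 G4=0(const) -> 00000
Step 3: G0=(0+0>=2)=0 G1=(0+0>=2)=0 G2=G1=0 G3=NOT G2=NOT 0=1 G4=0(const) -> 00010
Step 4: G0=(0+0>=2)=0 G1=(1+0>=2)=0 G2=G1=0 G3=NOT G2=NOT 0=1 G4=0(const) -> 00010
Fixed point reached at step 3: 00010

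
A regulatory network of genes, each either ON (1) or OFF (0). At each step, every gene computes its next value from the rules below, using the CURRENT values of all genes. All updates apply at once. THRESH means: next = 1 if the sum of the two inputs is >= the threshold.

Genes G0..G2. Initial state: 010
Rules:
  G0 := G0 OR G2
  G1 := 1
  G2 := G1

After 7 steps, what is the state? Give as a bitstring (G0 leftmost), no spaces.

Step 1: G0=G0|G2=0|0=0 G1=1(const) G2=G1=1 -> 011
Step 2: G0=G0|G2=0|1=1 G1=1(const) G2=G1=1 -> 111
Step 3: G0=G0|G2=1|1=1 G1=1(const) G2=G1=1 -> 111
Step 4: G0=G0|G2=1|1=1 G1=1(const) G2=G1=1 -> 111
Step 5: G0=G0|G2=1|1=1 G1=1(const) G2=G1=1 -> 111
Step 6: G0=G0|G2=1|1=1 G1=1(const) G2=G1=1 -> 111
Step 7: G0=G0|G2=1|1=1 G1=1(const) G2=G1=1 -> 111

111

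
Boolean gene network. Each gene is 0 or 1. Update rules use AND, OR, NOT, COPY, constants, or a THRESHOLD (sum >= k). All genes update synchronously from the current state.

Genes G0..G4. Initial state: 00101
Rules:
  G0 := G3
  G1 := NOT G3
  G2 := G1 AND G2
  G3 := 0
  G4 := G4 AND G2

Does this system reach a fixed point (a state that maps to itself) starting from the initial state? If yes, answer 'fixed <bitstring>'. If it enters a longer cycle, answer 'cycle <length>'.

Answer: fixed 01000

Derivation:
Step 0: 00101
Step 1: G0=G3=0 G1=NOT G3=NOT 0=1 G2=G1&G2=0&1=0 G3=0(const) G4=G4&G2=1&1=1 -> 01001
Step 2: G0=G3=0 G1=NOT G3=NOT 0=1 G2=G1&G2=1&0=0 G3=0(const) G4=G4&G2=1&0=0 -> 01000
Step 3: G0=G3=0 G1=NOT G3=NOT 0=1 G2=G1&G2=1&0=0 G3=0(const) G4=G4&G2=0&0=0 -> 01000
Fixed point reached at step 2: 01000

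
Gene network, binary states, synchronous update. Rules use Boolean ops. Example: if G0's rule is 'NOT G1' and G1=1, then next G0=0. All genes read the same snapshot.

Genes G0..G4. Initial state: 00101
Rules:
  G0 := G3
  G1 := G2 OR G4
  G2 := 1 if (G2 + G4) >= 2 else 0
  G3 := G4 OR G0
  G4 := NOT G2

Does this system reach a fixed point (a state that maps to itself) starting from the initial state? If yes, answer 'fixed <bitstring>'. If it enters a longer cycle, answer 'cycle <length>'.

Step 0: 00101
Step 1: G0=G3=0 G1=G2|G4=1|1=1 G2=(1+1>=2)=1 G3=G4|G0=1|0=1 G4=NOT G2=NOT 1=0 -> 01110
Step 2: G0=G3=1 G1=G2|G4=1|0=1 G2=(1+0>=2)=0 G3=G4|G0=0|0=0 G4=NOT G2=NOT 1=0 -> 11000
Step 3: G0=G3=0 G1=G2|G4=0|0=0 G2=(0+0>=2)=0 G3=G4|G0=0|1=1 G4=NOT G2=NOT 0=1 -> 00011
Step 4: G0=G3=1 G1=G2|G4=0|1=1 G2=(0+1>=2)=0 G3=G4|G0=1|0=1 G4=NOT G2=NOT 0=1 -> 11011
Step 5: G0=G3=1 G1=G2|G4=0|1=1 G2=(0+1>=2)=0 G3=G4|G0=1|1=1 G4=NOT G2=NOT 0=1 -> 11011
Fixed point reached at step 4: 11011

Answer: fixed 11011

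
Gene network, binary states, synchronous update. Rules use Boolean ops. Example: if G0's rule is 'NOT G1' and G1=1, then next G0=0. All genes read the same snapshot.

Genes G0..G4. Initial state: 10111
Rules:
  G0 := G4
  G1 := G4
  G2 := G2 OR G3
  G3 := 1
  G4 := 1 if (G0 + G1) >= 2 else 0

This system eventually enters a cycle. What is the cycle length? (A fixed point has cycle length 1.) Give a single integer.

Step 0: 10111
Step 1: G0=G4=1 G1=G4=1 G2=G2|G3=1|1=1 G3=1(const) G4=(1+0>=2)=0 -> 11110
Step 2: G0=G4=0 G1=G4=0 G2=G2|G3=1|1=1 G3=1(const) G4=(1+1>=2)=1 -> 00111
Step 3: G0=G4=1 G1=G4=1 G2=G2|G3=1|1=1 G3=1(const) G4=(0+0>=2)=0 -> 11110
State from step 3 equals state from step 1 -> cycle length 2

Answer: 2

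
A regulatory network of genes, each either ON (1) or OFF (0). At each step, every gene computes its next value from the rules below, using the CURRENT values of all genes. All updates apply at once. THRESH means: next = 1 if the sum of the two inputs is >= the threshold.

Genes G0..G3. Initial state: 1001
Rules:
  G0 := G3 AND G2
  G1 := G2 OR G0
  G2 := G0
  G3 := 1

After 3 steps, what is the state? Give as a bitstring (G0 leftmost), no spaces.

Step 1: G0=G3&G2=1&0=0 G1=G2|G0=0|1=1 G2=G0=1 G3=1(const) -> 0111
Step 2: G0=G3&G2=1&1=1 G1=G2|G0=1|0=1 G2=G0=0 G3=1(const) -> 1101
Step 3: G0=G3&G2=1&0=0 G1=G2|G0=0|1=1 G2=G0=1 G3=1(const) -> 0111

0111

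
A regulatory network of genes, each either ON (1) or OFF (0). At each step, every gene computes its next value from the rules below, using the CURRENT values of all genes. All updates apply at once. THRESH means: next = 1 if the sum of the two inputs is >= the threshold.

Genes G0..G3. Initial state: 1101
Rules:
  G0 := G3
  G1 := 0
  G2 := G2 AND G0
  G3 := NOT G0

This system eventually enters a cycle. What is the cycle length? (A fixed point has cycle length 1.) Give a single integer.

Step 0: 1101
Step 1: G0=G3=1 G1=0(const) G2=G2&G0=0&1=0 G3=NOT G0=NOT 1=0 -> 1000
Step 2: G0=G3=0 G1=0(const) G2=G2&G0=0&1=0 G3=NOT G0=NOT 1=0 -> 0000
Step 3: G0=G3=0 G1=0(const) G2=G2&G0=0&0=0 G3=NOT G0=NOT 0=1 -> 0001
Step 4: G0=G3=1 G1=0(const) G2=G2&G0=0&0=0 G3=NOT G0=NOT 0=1 -> 1001
Step 5: G0=G3=1 G1=0(const) G2=G2&G0=0&1=0 G3=NOT G0=NOT 1=0 -> 1000
State from step 5 equals state from step 1 -> cycle length 4

Answer: 4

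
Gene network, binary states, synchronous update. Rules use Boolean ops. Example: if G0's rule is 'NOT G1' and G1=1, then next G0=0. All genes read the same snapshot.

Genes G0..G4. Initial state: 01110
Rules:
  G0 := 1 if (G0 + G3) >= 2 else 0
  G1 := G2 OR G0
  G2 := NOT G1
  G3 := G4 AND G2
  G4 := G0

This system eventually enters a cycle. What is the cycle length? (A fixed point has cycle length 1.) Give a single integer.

Answer: 4

Derivation:
Step 0: 01110
Step 1: G0=(0+1>=2)=0 G1=G2|G0=1|0=1 G2=NOT G1=NOT 1=0 G3=G4&G2=0&1=0 G4=G0=0 -> 01000
Step 2: G0=(0+0>=2)=0 G1=G2|G0=0|0=0 G2=NOT G1=NOT 1=0 G3=G4&G2=0&0=0 G4=G0=0 -> 00000
Step 3: G0=(0+0>=2)=0 G1=G2|G0=0|0=0 G2=NOT G1=NOT 0=1 G3=G4&G2=0&0=0 G4=G0=0 -> 00100
Step 4: G0=(0+0>=2)=0 G1=G2|G0=1|0=1 G2=NOT G1=NOT 0=1 G3=G4&G2=0&1=0 G4=G0=0 -> 01100
Step 5: G0=(0+0>=2)=0 G1=G2|G0=1|0=1 G2=NOT G1=NOT 1=0 G3=G4&G2=0&1=0 G4=G0=0 -> 01000
State from step 5 equals state from step 1 -> cycle length 4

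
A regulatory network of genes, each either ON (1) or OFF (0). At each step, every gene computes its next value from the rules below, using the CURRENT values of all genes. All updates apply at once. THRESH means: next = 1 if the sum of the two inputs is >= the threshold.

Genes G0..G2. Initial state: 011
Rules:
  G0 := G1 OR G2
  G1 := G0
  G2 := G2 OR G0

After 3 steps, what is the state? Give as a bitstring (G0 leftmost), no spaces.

Step 1: G0=G1|G2=1|1=1 G1=G0=0 G2=G2|G0=1|0=1 -> 101
Step 2: G0=G1|G2=0|1=1 G1=G0=1 G2=G2|G0=1|1=1 -> 111
Step 3: G0=G1|G2=1|1=1 G1=G0=1 G2=G2|G0=1|1=1 -> 111

111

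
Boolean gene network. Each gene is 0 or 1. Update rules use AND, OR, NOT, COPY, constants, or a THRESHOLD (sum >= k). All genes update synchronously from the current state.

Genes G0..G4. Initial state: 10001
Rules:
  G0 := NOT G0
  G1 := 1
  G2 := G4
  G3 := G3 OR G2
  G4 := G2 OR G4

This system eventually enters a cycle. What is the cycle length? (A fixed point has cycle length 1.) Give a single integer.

Answer: 2

Derivation:
Step 0: 10001
Step 1: G0=NOT G0=NOT 1=0 G1=1(const) G2=G4=1 G3=G3|G2=0|0=0 G4=G2|G4=0|1=1 -> 01101
Step 2: G0=NOT G0=NOT 0=1 G1=1(const) G2=G4=1 G3=G3|G2=0|1=1 G4=G2|G4=1|1=1 -> 11111
Step 3: G0=NOT G0=NOT 1=0 G1=1(const) G2=G4=1 G3=G3|G2=1|1=1 G4=G2|G4=1|1=1 -> 01111
Step 4: G0=NOT G0=NOT 0=1 G1=1(const) G2=G4=1 G3=G3|G2=1|1=1 G4=G2|G4=1|1=1 -> 11111
State from step 4 equals state from step 2 -> cycle length 2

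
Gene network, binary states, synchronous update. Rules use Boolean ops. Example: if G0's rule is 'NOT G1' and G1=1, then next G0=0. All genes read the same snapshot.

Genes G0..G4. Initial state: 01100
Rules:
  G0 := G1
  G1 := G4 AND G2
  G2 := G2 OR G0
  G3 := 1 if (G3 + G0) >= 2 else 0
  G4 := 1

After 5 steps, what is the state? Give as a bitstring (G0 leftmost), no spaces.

Step 1: G0=G1=1 G1=G4&G2=0&1=0 G2=G2|G0=1|0=1 G3=(0+0>=2)=0 G4=1(const) -> 10101
Step 2: G0=G1=0 G1=G4&G2=1&1=1 G2=G2|G0=1|1=1 G3=(0+1>=2)=0 G4=1(const) -> 01101
Step 3: G0=G1=1 G1=G4&G2=1&1=1 G2=G2|G0=1|0=1 G3=(0+0>=2)=0 G4=1(const) -> 11101
Step 4: G0=G1=1 G1=G4&G2=1&1=1 G2=G2|G0=1|1=1 G3=(0+1>=2)=0 G4=1(const) -> 11101
Step 5: G0=G1=1 G1=G4&G2=1&1=1 G2=G2|G0=1|1=1 G3=(0+1>=2)=0 G4=1(const) -> 11101

11101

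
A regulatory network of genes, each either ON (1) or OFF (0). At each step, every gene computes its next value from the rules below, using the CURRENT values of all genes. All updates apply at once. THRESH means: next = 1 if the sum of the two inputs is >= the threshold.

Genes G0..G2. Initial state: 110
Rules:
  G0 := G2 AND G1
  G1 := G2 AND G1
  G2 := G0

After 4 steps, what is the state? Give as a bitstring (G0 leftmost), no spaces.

Step 1: G0=G2&G1=0&1=0 G1=G2&G1=0&1=0 G2=G0=1 -> 001
Step 2: G0=G2&G1=1&0=0 G1=G2&G1=1&0=0 G2=G0=0 -> 000
Step 3: G0=G2&G1=0&0=0 G1=G2&G1=0&0=0 G2=G0=0 -> 000
Step 4: G0=G2&G1=0&0=0 G1=G2&G1=0&0=0 G2=G0=0 -> 000

000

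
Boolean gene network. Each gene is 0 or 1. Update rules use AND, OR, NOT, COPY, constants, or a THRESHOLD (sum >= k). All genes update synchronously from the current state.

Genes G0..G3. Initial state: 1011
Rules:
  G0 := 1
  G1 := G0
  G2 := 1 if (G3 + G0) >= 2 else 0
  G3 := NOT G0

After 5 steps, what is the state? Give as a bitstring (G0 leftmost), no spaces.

Step 1: G0=1(const) G1=G0=1 G2=(1+1>=2)=1 G3=NOT G0=NOT 1=0 -> 1110
Step 2: G0=1(const) G1=G0=1 G2=(0+1>=2)=0 G3=NOT G0=NOT 1=0 -> 1100
Step 3: G0=1(const) G1=G0=1 G2=(0+1>=2)=0 G3=NOT G0=NOT 1=0 -> 1100
Step 4: G0=1(const) G1=G0=1 G2=(0+1>=2)=0 G3=NOT G0=NOT 1=0 -> 1100
Step 5: G0=1(const) G1=G0=1 G2=(0+1>=2)=0 G3=NOT G0=NOT 1=0 -> 1100

1100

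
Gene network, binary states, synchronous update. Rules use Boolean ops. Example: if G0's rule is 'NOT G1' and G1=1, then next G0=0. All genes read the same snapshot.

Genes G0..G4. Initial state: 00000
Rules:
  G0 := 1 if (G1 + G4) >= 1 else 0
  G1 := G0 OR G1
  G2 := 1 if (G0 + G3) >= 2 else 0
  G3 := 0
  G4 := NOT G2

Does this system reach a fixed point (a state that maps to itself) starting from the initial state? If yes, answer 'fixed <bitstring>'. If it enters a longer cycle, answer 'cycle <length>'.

Answer: fixed 11001

Derivation:
Step 0: 00000
Step 1: G0=(0+0>=1)=0 G1=G0|G1=0|0=0 G2=(0+0>=2)=0 G3=0(const) G4=NOT G2=NOT 0=1 -> 00001
Step 2: G0=(0+1>=1)=1 G1=G0|G1=0|0=0 G2=(0+0>=2)=0 G3=0(const) G4=NOT G2=NOT 0=1 -> 10001
Step 3: G0=(0+1>=1)=1 G1=G0|G1=1|0=1 G2=(1+0>=2)=0 G3=0(const) G4=NOT G2=NOT 0=1 -> 11001
Step 4: G0=(1+1>=1)=1 G1=G0|G1=1|1=1 G2=(1+0>=2)=0 G3=0(const) G4=NOT G2=NOT 0=1 -> 11001
Fixed point reached at step 3: 11001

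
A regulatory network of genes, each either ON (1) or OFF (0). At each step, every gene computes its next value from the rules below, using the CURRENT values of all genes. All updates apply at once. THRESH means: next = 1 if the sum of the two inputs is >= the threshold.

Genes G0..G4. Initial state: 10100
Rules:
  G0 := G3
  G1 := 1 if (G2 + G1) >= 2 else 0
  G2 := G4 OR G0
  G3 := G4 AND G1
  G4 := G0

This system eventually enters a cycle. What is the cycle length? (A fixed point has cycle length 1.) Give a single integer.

Step 0: 10100
Step 1: G0=G3=0 G1=(1+0>=2)=0 G2=G4|G0=0|1=1 G3=G4&G1=0&0=0 G4=G0=1 -> 00101
Step 2: G0=G3=0 G1=(1+0>=2)=0 G2=G4|G0=1|0=1 G3=G4&G1=1&0=0 G4=G0=0 -> 00100
Step 3: G0=G3=0 G1=(1+0>=2)=0 G2=G4|G0=0|0=0 G3=G4&G1=0&0=0 G4=G0=0 -> 00000
Step 4: G0=G3=0 G1=(0+0>=2)=0 G2=G4|G0=0|0=0 G3=G4&G1=0&0=0 G4=G0=0 -> 00000
State from step 4 equals state from step 3 -> cycle length 1

Answer: 1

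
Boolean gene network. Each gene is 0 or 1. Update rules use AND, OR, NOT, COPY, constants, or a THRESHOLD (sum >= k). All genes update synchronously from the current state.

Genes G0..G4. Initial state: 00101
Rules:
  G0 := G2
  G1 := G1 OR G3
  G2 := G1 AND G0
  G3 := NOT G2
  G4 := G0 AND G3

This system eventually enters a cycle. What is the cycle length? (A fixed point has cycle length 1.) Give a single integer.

Step 0: 00101
Step 1: G0=G2=1 G1=G1|G3=0|0=0 G2=G1&G0=0&0=0 G3=NOT G2=NOT 1=0 G4=G0&G3=0&0=0 -> 10000
Step 2: G0=G2=0 G1=G1|G3=0|0=0 G2=G1&G0=0&1=0 G3=NOT G2=NOT 0=1 G4=G0&G3=1&0=0 -> 00010
Step 3: G0=G2=0 G1=G1|G3=0|1=1 G2=G1&G0=0&0=0 G3=NOT G2=NOT 0=1 G4=G0&G3=0&1=0 -> 01010
Step 4: G0=G2=0 G1=G1|G3=1|1=1 G2=G1&G0=1&0=0 G3=NOT G2=NOT 0=1 G4=G0&G3=0&1=0 -> 01010
State from step 4 equals state from step 3 -> cycle length 1

Answer: 1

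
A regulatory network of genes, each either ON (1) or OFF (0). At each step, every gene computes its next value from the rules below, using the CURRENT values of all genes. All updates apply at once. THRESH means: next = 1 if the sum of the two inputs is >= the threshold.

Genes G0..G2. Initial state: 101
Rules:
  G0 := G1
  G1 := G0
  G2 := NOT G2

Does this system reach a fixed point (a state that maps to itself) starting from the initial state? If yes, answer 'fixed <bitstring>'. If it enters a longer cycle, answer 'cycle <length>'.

Answer: cycle 2

Derivation:
Step 0: 101
Step 1: G0=G1=0 G1=G0=1 G2=NOT G2=NOT 1=0 -> 010
Step 2: G0=G1=1 G1=G0=0 G2=NOT G2=NOT 0=1 -> 101
Cycle of length 2 starting at step 0 -> no fixed point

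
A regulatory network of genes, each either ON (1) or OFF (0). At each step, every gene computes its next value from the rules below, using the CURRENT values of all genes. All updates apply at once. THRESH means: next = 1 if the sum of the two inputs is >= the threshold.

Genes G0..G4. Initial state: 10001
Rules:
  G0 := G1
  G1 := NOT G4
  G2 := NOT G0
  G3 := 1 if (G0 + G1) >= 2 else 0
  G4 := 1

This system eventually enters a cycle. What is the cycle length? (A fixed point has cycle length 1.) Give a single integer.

Answer: 1

Derivation:
Step 0: 10001
Step 1: G0=G1=0 G1=NOT G4=NOT 1=0 G2=NOT G0=NOT 1=0 G3=(1+0>=2)=0 G4=1(const) -> 00001
Step 2: G0=G1=0 G1=NOT G4=NOT 1=0 G2=NOT G0=NOT 0=1 G3=(0+0>=2)=0 G4=1(const) -> 00101
Step 3: G0=G1=0 G1=NOT G4=NOT 1=0 G2=NOT G0=NOT 0=1 G3=(0+0>=2)=0 G4=1(const) -> 00101
State from step 3 equals state from step 2 -> cycle length 1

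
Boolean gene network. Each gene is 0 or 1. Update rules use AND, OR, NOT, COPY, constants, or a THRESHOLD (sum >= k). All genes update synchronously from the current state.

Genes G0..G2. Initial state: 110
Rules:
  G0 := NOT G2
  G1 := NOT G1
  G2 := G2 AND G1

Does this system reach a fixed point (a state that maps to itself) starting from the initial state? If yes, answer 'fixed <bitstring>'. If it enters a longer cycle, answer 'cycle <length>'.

Step 0: 110
Step 1: G0=NOT G2=NOT 0=1 G1=NOT G1=NOT 1=0 G2=G2&G1=0&1=0 -> 100
Step 2: G0=NOT G2=NOT 0=1 G1=NOT G1=NOT 0=1 G2=G2&G1=0&0=0 -> 110
Cycle of length 2 starting at step 0 -> no fixed point

Answer: cycle 2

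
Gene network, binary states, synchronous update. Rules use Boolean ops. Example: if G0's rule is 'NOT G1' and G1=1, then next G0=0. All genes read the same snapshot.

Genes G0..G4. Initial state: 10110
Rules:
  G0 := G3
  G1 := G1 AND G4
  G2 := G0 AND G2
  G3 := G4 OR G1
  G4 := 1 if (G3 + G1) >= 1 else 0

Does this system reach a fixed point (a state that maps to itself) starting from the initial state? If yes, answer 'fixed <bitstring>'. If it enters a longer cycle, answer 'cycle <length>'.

Step 0: 10110
Step 1: G0=G3=1 G1=G1&G4=0&0=0 G2=G0&G2=1&1=1 G3=G4|G1=0|0=0 G4=(1+0>=1)=1 -> 10101
Step 2: G0=G3=0 G1=G1&G4=0&1=0 G2=G0&G2=1&1=1 G3=G4|G1=1|0=1 G4=(0+0>=1)=0 -> 00110
Step 3: G0=G3=1 G1=G1&G4=0&0=0 G2=G0&G2=0&1=0 G3=G4|G1=0|0=0 G4=(1+0>=1)=1 -> 10001
Step 4: G0=G3=0 G1=G1&G4=0&1=0 G2=G0&G2=1&0=0 G3=G4|G1=1|0=1 G4=(0+0>=1)=0 -> 00010
Step 5: G0=G3=1 G1=G1&G4=0&0=0 G2=G0&G2=0&0=0 G3=G4|G1=0|0=0 G4=(1+0>=1)=1 -> 10001
Cycle of length 2 starting at step 3 -> no fixed point

Answer: cycle 2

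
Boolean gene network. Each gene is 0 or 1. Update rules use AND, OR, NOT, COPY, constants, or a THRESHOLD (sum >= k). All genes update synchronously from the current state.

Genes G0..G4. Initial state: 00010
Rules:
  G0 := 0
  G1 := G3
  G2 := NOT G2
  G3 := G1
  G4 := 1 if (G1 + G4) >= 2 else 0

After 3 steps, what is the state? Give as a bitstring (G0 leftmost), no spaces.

Step 1: G0=0(const) G1=G3=1 G2=NOT G2=NOT 0=1 G3=G1=0 G4=(0+0>=2)=0 -> 01100
Step 2: G0=0(const) G1=G3=0 G2=NOT G2=NOT 1=0 G3=G1=1 G4=(1+0>=2)=0 -> 00010
Step 3: G0=0(const) G1=G3=1 G2=NOT G2=NOT 0=1 G3=G1=0 G4=(0+0>=2)=0 -> 01100

01100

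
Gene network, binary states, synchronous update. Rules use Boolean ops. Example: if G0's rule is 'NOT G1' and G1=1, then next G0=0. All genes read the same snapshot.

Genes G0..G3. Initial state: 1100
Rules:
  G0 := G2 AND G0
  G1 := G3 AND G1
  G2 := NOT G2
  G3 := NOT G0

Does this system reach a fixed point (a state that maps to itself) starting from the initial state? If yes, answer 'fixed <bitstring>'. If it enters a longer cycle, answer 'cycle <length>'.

Answer: cycle 2

Derivation:
Step 0: 1100
Step 1: G0=G2&G0=0&1=0 G1=G3&G1=0&1=0 G2=NOT G2=NOT 0=1 G3=NOT G0=NOT 1=0 -> 0010
Step 2: G0=G2&G0=1&0=0 G1=G3&G1=0&0=0 G2=NOT G2=NOT 1=0 G3=NOT G0=NOT 0=1 -> 0001
Step 3: G0=G2&G0=0&0=0 G1=G3&G1=1&0=0 G2=NOT G2=NOT 0=1 G3=NOT G0=NOT 0=1 -> 0011
Step 4: G0=G2&G0=1&0=0 G1=G3&G1=1&0=0 G2=NOT G2=NOT 1=0 G3=NOT G0=NOT 0=1 -> 0001
Cycle of length 2 starting at step 2 -> no fixed point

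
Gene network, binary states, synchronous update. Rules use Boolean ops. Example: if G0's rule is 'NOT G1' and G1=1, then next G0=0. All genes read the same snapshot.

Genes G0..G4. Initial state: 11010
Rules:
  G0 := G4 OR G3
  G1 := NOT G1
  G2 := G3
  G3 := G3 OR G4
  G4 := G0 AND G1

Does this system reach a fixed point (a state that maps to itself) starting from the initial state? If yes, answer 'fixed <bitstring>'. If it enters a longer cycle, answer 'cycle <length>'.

Step 0: 11010
Step 1: G0=G4|G3=0|1=1 G1=NOT G1=NOT 1=0 G2=G3=1 G3=G3|G4=1|0=1 G4=G0&G1=1&1=1 -> 10111
Step 2: G0=G4|G3=1|1=1 G1=NOT G1=NOT 0=1 G2=G3=1 G3=G3|G4=1|1=1 G4=G0&G1=1&0=0 -> 11110
Step 3: G0=G4|G3=0|1=1 G1=NOT G1=NOT 1=0 G2=G3=1 G3=G3|G4=1|0=1 G4=G0&G1=1&1=1 -> 10111
Cycle of length 2 starting at step 1 -> no fixed point

Answer: cycle 2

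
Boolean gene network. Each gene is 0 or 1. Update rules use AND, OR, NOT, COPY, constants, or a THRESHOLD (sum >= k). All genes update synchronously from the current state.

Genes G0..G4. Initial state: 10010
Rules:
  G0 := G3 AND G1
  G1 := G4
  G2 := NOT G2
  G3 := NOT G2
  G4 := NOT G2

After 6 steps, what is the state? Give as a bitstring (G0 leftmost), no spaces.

Step 1: G0=G3&G1=1&0=0 G1=G4=0 G2=NOT G2=NOT 0=1 G3=NOT G2=NOT 0=1 G4=NOT G2=NOT 0=1 -> 00111
Step 2: G0=G3&G1=1&0=0 G1=G4=1 G2=NOT G2=NOT 1=0 G3=NOT G2=NOT 1=0 G4=NOT G2=NOT 1=0 -> 01000
Step 3: G0=G3&G1=0&1=0 G1=G4=0 G2=NOT G2=NOT 0=1 G3=NOT G2=NOT 0=1 G4=NOT G2=NOT 0=1 -> 00111
Step 4: G0=G3&G1=1&0=0 G1=G4=1 G2=NOT G2=NOT 1=0 G3=NOT G2=NOT 1=0 G4=NOT G2=NOT 1=0 -> 01000
Step 5: G0=G3&G1=0&1=0 G1=G4=0 G2=NOT G2=NOT 0=1 G3=NOT G2=NOT 0=1 G4=NOT G2=NOT 0=1 -> 00111
Step 6: G0=G3&G1=1&0=0 G1=G4=1 G2=NOT G2=NOT 1=0 G3=NOT G2=NOT 1=0 G4=NOT G2=NOT 1=0 -> 01000

01000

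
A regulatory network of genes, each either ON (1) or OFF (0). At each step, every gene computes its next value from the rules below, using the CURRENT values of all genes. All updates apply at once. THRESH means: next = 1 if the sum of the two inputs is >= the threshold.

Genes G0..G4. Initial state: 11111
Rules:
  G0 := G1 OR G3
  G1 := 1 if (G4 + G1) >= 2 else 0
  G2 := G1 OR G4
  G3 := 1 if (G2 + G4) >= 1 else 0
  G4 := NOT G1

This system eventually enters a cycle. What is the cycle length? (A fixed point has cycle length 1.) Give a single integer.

Step 0: 11111
Step 1: G0=G1|G3=1|1=1 G1=(1+1>=2)=1 G2=G1|G4=1|1=1 G3=(1+1>=1)=1 G4=NOT G1=NOT 1=0 -> 11110
Step 2: G0=G1|G3=1|1=1 G1=(0+1>=2)=0 G2=G1|G4=1|0=1 G3=(1+0>=1)=1 G4=NOT G1=NOT 1=0 -> 10110
Step 3: G0=G1|G3=0|1=1 G1=(0+0>=2)=0 G2=G1|G4=0|0=0 G3=(1+0>=1)=1 G4=NOT G1=NOT 0=1 -> 10011
Step 4: G0=G1|G3=0|1=1 G1=(1+0>=2)=0 G2=G1|G4=0|1=1 G3=(0+1>=1)=1 G4=NOT G1=NOT 0=1 -> 10111
Step 5: G0=G1|G3=0|1=1 G1=(1+0>=2)=0 G2=G1|G4=0|1=1 G3=(1+1>=1)=1 G4=NOT G1=NOT 0=1 -> 10111
State from step 5 equals state from step 4 -> cycle length 1

Answer: 1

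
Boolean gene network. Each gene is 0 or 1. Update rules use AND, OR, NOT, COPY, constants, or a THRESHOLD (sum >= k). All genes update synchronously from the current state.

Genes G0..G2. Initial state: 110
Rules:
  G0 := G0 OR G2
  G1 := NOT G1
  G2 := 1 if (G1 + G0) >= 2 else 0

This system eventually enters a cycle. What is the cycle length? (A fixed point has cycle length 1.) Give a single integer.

Step 0: 110
Step 1: G0=G0|G2=1|0=1 G1=NOT G1=NOT 1=0 G2=(1+1>=2)=1 -> 101
Step 2: G0=G0|G2=1|1=1 G1=NOT G1=NOT 0=1 G2=(0+1>=2)=0 -> 110
State from step 2 equals state from step 0 -> cycle length 2

Answer: 2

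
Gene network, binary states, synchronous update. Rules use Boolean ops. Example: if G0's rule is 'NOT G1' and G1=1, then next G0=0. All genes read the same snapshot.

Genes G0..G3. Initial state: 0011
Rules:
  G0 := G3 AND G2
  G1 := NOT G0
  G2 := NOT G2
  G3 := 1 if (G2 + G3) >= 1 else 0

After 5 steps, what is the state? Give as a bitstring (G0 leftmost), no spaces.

Step 1: G0=G3&G2=1&1=1 G1=NOT G0=NOT 0=1 G2=NOT G2=NOT 1=0 G3=(1+1>=1)=1 -> 1101
Step 2: G0=G3&G2=1&0=0 G1=NOT G0=NOT 1=0 G2=NOT G2=NOT 0=1 G3=(0+1>=1)=1 -> 0011
Step 3: G0=G3&G2=1&1=1 G1=NOT G0=NOT 0=1 G2=NOT G2=NOT 1=0 G3=(1+1>=1)=1 -> 1101
Step 4: G0=G3&G2=1&0=0 G1=NOT G0=NOT 1=0 G2=NOT G2=NOT 0=1 G3=(0+1>=1)=1 -> 0011
Step 5: G0=G3&G2=1&1=1 G1=NOT G0=NOT 0=1 G2=NOT G2=NOT 1=0 G3=(1+1>=1)=1 -> 1101

1101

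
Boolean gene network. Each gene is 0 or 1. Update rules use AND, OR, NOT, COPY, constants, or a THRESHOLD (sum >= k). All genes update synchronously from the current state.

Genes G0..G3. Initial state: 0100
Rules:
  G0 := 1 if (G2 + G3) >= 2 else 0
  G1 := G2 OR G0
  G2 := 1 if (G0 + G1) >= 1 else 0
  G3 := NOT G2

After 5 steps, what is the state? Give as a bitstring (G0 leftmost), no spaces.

Step 1: G0=(0+0>=2)=0 G1=G2|G0=0|0=0 G2=(0+1>=1)=1 G3=NOT G2=NOT 0=1 -> 0011
Step 2: G0=(1+1>=2)=1 G1=G2|G0=1|0=1 G2=(0+0>=1)=0 G3=NOT G2=NOT 1=0 -> 1100
Step 3: G0=(0+0>=2)=0 G1=G2|G0=0|1=1 G2=(1+1>=1)=1 G3=NOT G2=NOT 0=1 -> 0111
Step 4: G0=(1+1>=2)=1 G1=G2|G0=1|0=1 G2=(0+1>=1)=1 G3=NOT G2=NOT 1=0 -> 1110
Step 5: G0=(1+0>=2)=0 G1=G2|G0=1|1=1 G2=(1+1>=1)=1 G3=NOT G2=NOT 1=0 -> 0110

0110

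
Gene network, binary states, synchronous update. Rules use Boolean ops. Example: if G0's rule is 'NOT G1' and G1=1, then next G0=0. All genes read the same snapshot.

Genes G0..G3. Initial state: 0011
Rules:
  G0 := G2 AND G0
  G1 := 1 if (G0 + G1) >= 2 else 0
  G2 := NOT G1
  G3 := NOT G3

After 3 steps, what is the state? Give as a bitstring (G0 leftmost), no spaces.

Step 1: G0=G2&G0=1&0=0 G1=(0+0>=2)=0 G2=NOT G1=NOT 0=1 G3=NOT G3=NOT 1=0 -> 0010
Step 2: G0=G2&G0=1&0=0 G1=(0+0>=2)=0 G2=NOT G1=NOT 0=1 G3=NOT G3=NOT 0=1 -> 0011
Step 3: G0=G2&G0=1&0=0 G1=(0+0>=2)=0 G2=NOT G1=NOT 0=1 G3=NOT G3=NOT 1=0 -> 0010

0010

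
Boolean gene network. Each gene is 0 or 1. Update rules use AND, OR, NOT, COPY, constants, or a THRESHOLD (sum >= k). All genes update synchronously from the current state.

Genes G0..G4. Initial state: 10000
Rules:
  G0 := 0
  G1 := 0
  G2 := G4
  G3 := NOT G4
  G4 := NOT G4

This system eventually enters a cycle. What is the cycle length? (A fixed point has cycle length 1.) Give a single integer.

Answer: 2

Derivation:
Step 0: 10000
Step 1: G0=0(const) G1=0(const) G2=G4=0 G3=NOT G4=NOT 0=1 G4=NOT G4=NOT 0=1 -> 00011
Step 2: G0=0(const) G1=0(const) G2=G4=1 G3=NOT G4=NOT 1=0 G4=NOT G4=NOT 1=0 -> 00100
Step 3: G0=0(const) G1=0(const) G2=G4=0 G3=NOT G4=NOT 0=1 G4=NOT G4=NOT 0=1 -> 00011
State from step 3 equals state from step 1 -> cycle length 2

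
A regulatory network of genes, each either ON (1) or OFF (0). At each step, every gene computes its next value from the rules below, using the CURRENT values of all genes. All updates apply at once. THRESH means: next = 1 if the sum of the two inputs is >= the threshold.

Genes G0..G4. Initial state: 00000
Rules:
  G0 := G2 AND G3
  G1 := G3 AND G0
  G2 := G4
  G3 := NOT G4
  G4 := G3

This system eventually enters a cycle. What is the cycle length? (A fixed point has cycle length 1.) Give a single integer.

Answer: 4

Derivation:
Step 0: 00000
Step 1: G0=G2&G3=0&0=0 G1=G3&G0=0&0=0 G2=G4=0 G3=NOT G4=NOT 0=1 G4=G3=0 -> 00010
Step 2: G0=G2&G3=0&1=0 G1=G3&G0=1&0=0 G2=G4=0 G3=NOT G4=NOT 0=1 G4=G3=1 -> 00011
Step 3: G0=G2&G3=0&1=0 G1=G3&G0=1&0=0 G2=G4=1 G3=NOT G4=NOT 1=0 G4=G3=1 -> 00101
Step 4: G0=G2&G3=1&0=0 G1=G3&G0=0&0=0 G2=G4=1 G3=NOT G4=NOT 1=0 G4=G3=0 -> 00100
Step 5: G0=G2&G3=1&0=0 G1=G3&G0=0&0=0 G2=G4=0 G3=NOT G4=NOT 0=1 G4=G3=0 -> 00010
State from step 5 equals state from step 1 -> cycle length 4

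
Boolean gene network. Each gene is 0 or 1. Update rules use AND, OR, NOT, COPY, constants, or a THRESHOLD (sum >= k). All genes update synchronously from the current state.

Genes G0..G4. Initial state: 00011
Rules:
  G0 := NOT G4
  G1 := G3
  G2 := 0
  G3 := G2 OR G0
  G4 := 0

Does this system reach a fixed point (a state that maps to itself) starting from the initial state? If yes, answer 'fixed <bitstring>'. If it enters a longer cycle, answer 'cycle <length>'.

Step 0: 00011
Step 1: G0=NOT G4=NOT 1=0 G1=G3=1 G2=0(const) G3=G2|G0=0|0=0 G4=0(const) -> 01000
Step 2: G0=NOT G4=NOT 0=1 G1=G3=0 G2=0(const) G3=G2|G0=0|0=0 G4=0(const) -> 10000
Step 3: G0=NOT G4=NOT 0=1 G1=G3=0 G2=0(const) G3=G2|G0=0|1=1 G4=0(const) -> 10010
Step 4: G0=NOT G4=NOT 0=1 G1=G3=1 G2=0(const) G3=G2|G0=0|1=1 G4=0(const) -> 11010
Step 5: G0=NOT G4=NOT 0=1 G1=G3=1 G2=0(const) G3=G2|G0=0|1=1 G4=0(const) -> 11010
Fixed point reached at step 4: 11010

Answer: fixed 11010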